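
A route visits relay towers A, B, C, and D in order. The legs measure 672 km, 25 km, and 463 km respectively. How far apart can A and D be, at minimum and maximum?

The maximum is all hops collinear in one direction: 672 + 25 + 463 = 1160.
The longest hop is 672; the others sum to 488. Folding the others back against it leaves at least 672 − 488 = 184.

184 ≤ AD ≤ 1160 km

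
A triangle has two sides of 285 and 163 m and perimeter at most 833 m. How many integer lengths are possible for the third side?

263

Triangle inequality: 122 < x < 448. Perimeter ≤ 833 gives x ≤ 833 − 285 − 163 = 385.
So 122 < x ≤ 385; integers 123 through 385: 263 values.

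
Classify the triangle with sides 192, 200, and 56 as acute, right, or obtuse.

right

Compare the square of the longest side to the sum of squares of the other two: 56² + 192² = 40000 = 200².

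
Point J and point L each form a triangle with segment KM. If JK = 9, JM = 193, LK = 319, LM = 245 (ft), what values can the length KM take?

184 < KM < 202

From triangle JKM: |9 − 193| < KM < 9 + 193, i.e. 184 < KM < 202.
From triangle LKM: 74 < KM < 564.
Both must hold, so KM lies in the intersection.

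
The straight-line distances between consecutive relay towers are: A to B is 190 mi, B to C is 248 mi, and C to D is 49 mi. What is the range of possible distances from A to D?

9 ≤ AD ≤ 487 mi

The maximum is all hops collinear in one direction: 190 + 248 + 49 = 487.
The longest hop is 248; the others sum to 239. Folding the others back against it leaves at least 248 − 239 = 9.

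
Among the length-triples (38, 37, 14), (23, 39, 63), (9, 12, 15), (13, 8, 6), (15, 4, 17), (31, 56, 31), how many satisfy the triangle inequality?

5

(14,37,38): 14+37 > 38 → valid
(23,39,63): 23+39 ≤ 63 → not valid
(9,12,15): 9+12 > 15 → valid
(6,8,13): 6+8 > 13 → valid
(4,15,17): 4+15 > 17 → valid
(31,31,56): 31+31 > 56 → valid
5 of the 6 triples form a triangle.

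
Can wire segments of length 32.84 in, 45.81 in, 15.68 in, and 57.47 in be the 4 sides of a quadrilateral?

A quadrilateral exists iff every side is shorter than the sum of the others — equivalently, the longest side is less than the sum of the rest.
Longest side 57.47 < 94.33 (sum of the remaining 3), so yes.

Yes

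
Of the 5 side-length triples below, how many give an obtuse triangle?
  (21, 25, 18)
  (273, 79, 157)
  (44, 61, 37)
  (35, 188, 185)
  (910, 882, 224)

1

(21,25,18): 18²+21² = 765 > 625 = 25² → acute
(273,79,157): 79+157 ≤ 273, not a triangle
(44,61,37): 37²+44² = 3305 < 3721 = 61² → obtuse
(35,188,185): 35²+185² = 35450 > 35344 = 188² → acute
(910,882,224): 224²+882² = 828100 = 910² → right
1 of the 5 is obtuse.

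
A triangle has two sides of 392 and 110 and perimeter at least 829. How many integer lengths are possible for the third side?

175

Triangle inequality: 282 < x < 502. Perimeter ≥ 829 gives x ≥ 829 − 392 − 110 = 327.
So 327 ≤ x < 502; integers 327 through 501: 175 values.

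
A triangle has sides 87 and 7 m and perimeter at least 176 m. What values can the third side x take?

82 ≤ x < 94 m

Triangle inequality alone gives 80 < x < 94.
The perimeter condition gives x ≥ 176 − 87 − 7 = 82.
Intersecting the two: 82 ≤ x < 94.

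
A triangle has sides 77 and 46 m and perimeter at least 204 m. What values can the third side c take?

Triangle inequality alone gives 31 < c < 123.
The perimeter condition gives c ≥ 204 − 77 − 46 = 81.
Intersecting the two: 81 ≤ c < 123.

81 ≤ c < 123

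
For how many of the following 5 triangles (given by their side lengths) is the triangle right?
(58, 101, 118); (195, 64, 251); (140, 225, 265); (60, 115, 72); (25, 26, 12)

(58,101,118): 58²+101² = 13565 < 13924 = 118² → obtuse
(195,64,251): 64²+195² = 42121 < 63001 = 251² → obtuse
(140,225,265): 140²+225² = 70225 = 265² → right
(60,115,72): 60²+72² = 8784 < 13225 = 115² → obtuse
(25,26,12): 12²+25² = 769 > 676 = 26² → acute
1 of the 5 is right.

1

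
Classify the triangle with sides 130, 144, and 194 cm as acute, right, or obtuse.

right

Compare the square of the longest side to the sum of squares of the other two: 130² + 144² = 37636 = 194².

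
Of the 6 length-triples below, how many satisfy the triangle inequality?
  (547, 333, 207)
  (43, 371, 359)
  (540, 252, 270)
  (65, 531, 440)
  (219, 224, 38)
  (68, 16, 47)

2

(207,333,547): 207+333 ≤ 547 → not valid
(43,359,371): 43+359 > 371 → valid
(252,270,540): 252+270 ≤ 540 → not valid
(65,440,531): 65+440 ≤ 531 → not valid
(38,219,224): 38+219 > 224 → valid
(16,47,68): 16+47 ≤ 68 → not valid
2 of the 6 triples form a triangle.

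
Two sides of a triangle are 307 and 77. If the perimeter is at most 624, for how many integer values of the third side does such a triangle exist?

Triangle inequality: 230 < x < 384. Perimeter ≤ 624 gives x ≤ 624 − 307 − 77 = 240.
So 230 < x ≤ 240; integers 231 through 240: 10 values.

10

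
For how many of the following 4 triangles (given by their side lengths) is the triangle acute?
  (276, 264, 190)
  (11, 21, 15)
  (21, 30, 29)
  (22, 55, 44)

(276,264,190): 190²+264² = 105796 > 76176 = 276² → acute
(11,21,15): 11²+15² = 346 < 441 = 21² → obtuse
(21,30,29): 21²+29² = 1282 > 900 = 30² → acute
(22,55,44): 22²+44² = 2420 < 3025 = 55² → obtuse
2 of the 4 are acute.

2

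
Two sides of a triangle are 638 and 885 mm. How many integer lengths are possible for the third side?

The third side lies in the open interval (247, 1523).
Integers from 248 to 1522 inclusive: 1522 − 248 + 1 = 1275.

1275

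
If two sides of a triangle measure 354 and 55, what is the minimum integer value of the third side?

300

The third side must be strictly greater than |354 − 55| = 299.
The smallest integer above 299 is 300.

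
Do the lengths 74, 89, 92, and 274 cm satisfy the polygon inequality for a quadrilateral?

No

For a quadrilateral, each side must be shorter than the sum of the others.
Here the longest side is 274, but the remaining 3 sides sum to only 255.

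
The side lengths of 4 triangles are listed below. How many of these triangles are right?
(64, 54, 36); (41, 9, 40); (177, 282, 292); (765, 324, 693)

2

(64,54,36): 36²+54² = 4212 > 4096 = 64² → acute
(41,9,40): 9²+40² = 1681 = 41² → right
(177,282,292): 177²+282² = 110853 > 85264 = 292² → acute
(765,324,693): 324²+693² = 585225 = 765² → right
2 of the 4 are right.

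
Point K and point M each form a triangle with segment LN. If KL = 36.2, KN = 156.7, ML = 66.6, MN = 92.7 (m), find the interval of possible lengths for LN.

120.5 < LN < 159.3

From triangle KLN: |36.2 − 156.7| < LN < 36.2 + 156.7, i.e. 120.5 < LN < 192.9.
From triangle MLN: 26.1 < LN < 159.3.
Both must hold, so LN lies in the intersection.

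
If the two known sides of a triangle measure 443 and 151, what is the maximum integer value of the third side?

The third side must be strictly less than 443 + 151 = 594.
The largest integer below 594 is 593.

593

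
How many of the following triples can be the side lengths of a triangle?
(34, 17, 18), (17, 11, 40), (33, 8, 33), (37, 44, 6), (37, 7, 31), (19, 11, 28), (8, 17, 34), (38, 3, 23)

4

(17,18,34): 17+18 > 34 → valid
(11,17,40): 11+17 ≤ 40 → not valid
(8,33,33): 8+33 > 33 → valid
(6,37,44): 6+37 ≤ 44 → not valid
(7,31,37): 7+31 > 37 → valid
(11,19,28): 11+19 > 28 → valid
(8,17,34): 8+17 ≤ 34 → not valid
(3,23,38): 3+23 ≤ 38 → not valid
4 of the 8 triples form a triangle.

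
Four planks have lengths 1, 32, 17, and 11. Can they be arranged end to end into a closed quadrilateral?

No

For a quadrilateral, each side must be shorter than the sum of the others.
Here the longest side is 32, but the remaining 3 sides sum to only 29.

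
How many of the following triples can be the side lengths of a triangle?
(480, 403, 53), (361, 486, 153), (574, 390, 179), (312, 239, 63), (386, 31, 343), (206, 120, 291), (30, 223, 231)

(53,403,480): 53+403 ≤ 480 → not valid
(153,361,486): 153+361 > 486 → valid
(179,390,574): 179+390 ≤ 574 → not valid
(63,239,312): 63+239 ≤ 312 → not valid
(31,343,386): 31+343 ≤ 386 → not valid
(120,206,291): 120+206 > 291 → valid
(30,223,231): 30+223 > 231 → valid
3 of the 7 triples form a triangle.

3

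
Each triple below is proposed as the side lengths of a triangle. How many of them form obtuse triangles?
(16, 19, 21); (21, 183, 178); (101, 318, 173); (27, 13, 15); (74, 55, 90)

2

(16,19,21): 16²+19² = 617 > 441 = 21² → acute
(21,183,178): 21²+178² = 32125 < 33489 = 183² → obtuse
(101,318,173): 101+173 ≤ 318, not a triangle
(27,13,15): 13²+15² = 394 < 729 = 27² → obtuse
(74,55,90): 55²+74² = 8501 > 8100 = 90² → acute
2 of the 5 are obtuse.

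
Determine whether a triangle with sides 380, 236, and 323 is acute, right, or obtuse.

acute

Compare the square of the longest side to the sum of squares of the other two: 236² + 323² = 160025 > 144400 = 380².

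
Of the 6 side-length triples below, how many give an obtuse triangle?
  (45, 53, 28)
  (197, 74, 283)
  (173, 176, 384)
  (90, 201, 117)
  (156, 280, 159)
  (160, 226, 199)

(45,53,28): 28²+45² = 2809 = 53² → right
(197,74,283): 74+197 ≤ 283, not a triangle
(173,176,384): 173+176 ≤ 384, not a triangle
(90,201,117): 90²+117² = 21789 < 40401 = 201² → obtuse
(156,280,159): 156²+159² = 49617 < 78400 = 280² → obtuse
(160,226,199): 160²+199² = 65201 > 51076 = 226² → acute
2 of the 6 are obtuse.

2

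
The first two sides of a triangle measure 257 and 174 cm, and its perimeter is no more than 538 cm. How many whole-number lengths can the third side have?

Triangle inequality: 83 < x < 431. Perimeter ≤ 538 gives x ≤ 538 − 257 − 174 = 107.
So 83 < x ≤ 107; integers 84 through 107: 24 values.

24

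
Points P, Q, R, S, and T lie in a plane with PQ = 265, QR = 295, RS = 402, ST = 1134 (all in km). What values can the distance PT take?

172 ≤ PT ≤ 2096 km

The maximum is all hops collinear in one direction: 265 + 295 + 402 + 1134 = 2096.
The longest hop is 1134; the others sum to 962. Folding the others back against it leaves at least 1134 − 962 = 172.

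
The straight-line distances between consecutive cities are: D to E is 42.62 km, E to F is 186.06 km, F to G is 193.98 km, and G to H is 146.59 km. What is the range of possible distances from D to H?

The maximum is all hops collinear in one direction: 42.62 + 186.06 + 193.98 + 146.59 = 569.25.
The longest hop is 193.98; the others sum to 375.27. Since 193.98 ≤ 375.27, the path can fold back on itself completely, so the minimum distance is 0.

0 ≤ DH ≤ 569.25 km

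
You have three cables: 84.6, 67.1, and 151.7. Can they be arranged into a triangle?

No

The two shorter sides sum to 151.7, exactly equal to the longest side 151.7.
That gives only a degenerate (flat) triangle — the inequality must be strict.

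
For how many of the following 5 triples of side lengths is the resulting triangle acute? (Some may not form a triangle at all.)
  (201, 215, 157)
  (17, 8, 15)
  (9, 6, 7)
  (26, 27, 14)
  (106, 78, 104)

4

(201,215,157): 157²+201² = 65050 > 46225 = 215² → acute
(17,8,15): 8²+15² = 289 = 17² → right
(9,6,7): 6²+7² = 85 > 81 = 9² → acute
(26,27,14): 14²+26² = 872 > 729 = 27² → acute
(106,78,104): 78²+104² = 16900 > 11236 = 106² → acute
4 of the 5 are acute.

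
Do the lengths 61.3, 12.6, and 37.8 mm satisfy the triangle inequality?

The longest side is 61.3, but the other two sum to only 50.4.
50.4 < 61.3, so the triangle inequality fails.

No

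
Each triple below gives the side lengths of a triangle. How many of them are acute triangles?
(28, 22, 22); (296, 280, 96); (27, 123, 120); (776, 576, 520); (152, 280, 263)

2

(28,22,22): 22²+22² = 968 > 784 = 28² → acute
(296,280,96): 96²+280² = 87616 = 296² → right
(27,123,120): 27²+120² = 15129 = 123² → right
(776,576,520): 520²+576² = 602176 = 776² → right
(152,280,263): 152²+263² = 92273 > 78400 = 280² → acute
2 of the 5 are acute.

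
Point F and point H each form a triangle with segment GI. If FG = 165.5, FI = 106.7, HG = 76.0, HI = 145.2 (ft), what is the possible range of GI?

69.2 < GI < 221.2

From triangle FGI: |165.5 − 106.7| < GI < 165.5 + 106.7, i.e. 58.8 < GI < 272.2.
From triangle HGI: 69.2 < GI < 221.2.
Both must hold, so GI lies in the intersection.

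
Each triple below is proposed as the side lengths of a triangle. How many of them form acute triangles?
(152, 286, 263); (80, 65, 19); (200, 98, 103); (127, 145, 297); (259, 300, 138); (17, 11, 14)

(152,286,263): 152²+263² = 92273 > 81796 = 286² → acute
(80,65,19): 19²+65² = 4586 < 6400 = 80² → obtuse
(200,98,103): 98²+103² = 20213 < 40000 = 200² → obtuse
(127,145,297): 127+145 ≤ 297, not a triangle
(259,300,138): 138²+259² = 86125 < 90000 = 300² → obtuse
(17,11,14): 11²+14² = 317 > 289 = 17² → acute
2 of the 6 are acute.

2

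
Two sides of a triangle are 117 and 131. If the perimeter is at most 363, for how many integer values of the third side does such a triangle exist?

101

Triangle inequality: 14 < x < 248. Perimeter ≤ 363 gives x ≤ 363 − 117 − 131 = 115.
So 14 < x ≤ 115; integers 15 through 115: 101 values.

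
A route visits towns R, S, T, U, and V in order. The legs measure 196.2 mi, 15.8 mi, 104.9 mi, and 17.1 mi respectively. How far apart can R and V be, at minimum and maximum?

The maximum is all hops collinear in one direction: 196.2 + 15.8 + 104.9 + 17.1 = 334.0.
The longest hop is 196.2; the others sum to 137.8. Folding the others back against it leaves at least 196.2 − 137.8 = 58.4.

58.4 ≤ RV ≤ 334.0 mi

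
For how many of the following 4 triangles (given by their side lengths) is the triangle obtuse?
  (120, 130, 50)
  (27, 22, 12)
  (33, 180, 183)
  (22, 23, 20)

1

(120,130,50): 50²+120² = 16900 = 130² → right
(27,22,12): 12²+22² = 628 < 729 = 27² → obtuse
(33,180,183): 33²+180² = 33489 = 183² → right
(22,23,20): 20²+22² = 884 > 529 = 23² → acute
1 of the 4 is obtuse.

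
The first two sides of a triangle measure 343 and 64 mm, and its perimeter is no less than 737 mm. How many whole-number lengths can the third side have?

77

Triangle inequality: 279 < x < 407. Perimeter ≥ 737 gives x ≥ 737 − 343 − 64 = 330.
So 330 ≤ x < 407; integers 330 through 406: 77 values.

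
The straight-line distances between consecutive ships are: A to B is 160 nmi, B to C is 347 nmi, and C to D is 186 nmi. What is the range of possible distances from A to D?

The maximum is all hops collinear in one direction: 160 + 347 + 186 = 693.
The longest hop is 347; the others sum to 346. Folding the others back against it leaves at least 347 − 346 = 1.

1 ≤ AD ≤ 693 nmi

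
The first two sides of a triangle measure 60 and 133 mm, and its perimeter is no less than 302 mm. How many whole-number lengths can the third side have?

84

Triangle inequality: 73 < x < 193. Perimeter ≥ 302 gives x ≥ 302 − 60 − 133 = 109.
So 109 ≤ x < 193; integers 109 through 192: 84 values.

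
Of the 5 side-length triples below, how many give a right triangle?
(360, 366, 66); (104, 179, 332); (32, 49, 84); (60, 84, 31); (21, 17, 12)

1

(360,366,66): 66²+360² = 133956 = 366² → right
(104,179,332): 104+179 ≤ 332, not a triangle
(32,49,84): 32+49 ≤ 84, not a triangle
(60,84,31): 31²+60² = 4561 < 7056 = 84² → obtuse
(21,17,12): 12²+17² = 433 < 441 = 21² → obtuse
1 of the 5 is right.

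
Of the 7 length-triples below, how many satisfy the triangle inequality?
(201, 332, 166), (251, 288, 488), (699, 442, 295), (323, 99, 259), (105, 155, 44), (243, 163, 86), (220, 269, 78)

6

(166,201,332): 166+201 > 332 → valid
(251,288,488): 251+288 > 488 → valid
(295,442,699): 295+442 > 699 → valid
(99,259,323): 99+259 > 323 → valid
(44,105,155): 44+105 ≤ 155 → not valid
(86,163,243): 86+163 > 243 → valid
(78,220,269): 78+220 > 269 → valid
6 of the 7 triples form a triangle.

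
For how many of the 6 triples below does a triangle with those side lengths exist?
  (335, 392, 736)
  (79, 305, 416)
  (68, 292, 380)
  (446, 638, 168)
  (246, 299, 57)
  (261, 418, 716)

(335,392,736): 335+392 ≤ 736 → not valid
(79,305,416): 79+305 ≤ 416 → not valid
(68,292,380): 68+292 ≤ 380 → not valid
(168,446,638): 168+446 ≤ 638 → not valid
(57,246,299): 57+246 > 299 → valid
(261,418,716): 261+418 ≤ 716 → not valid
1 of the 6 triples forms a triangle.

1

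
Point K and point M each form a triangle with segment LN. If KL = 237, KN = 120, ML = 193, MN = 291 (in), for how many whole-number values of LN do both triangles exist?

239

From triangle KLN: 117 < LN < 357.
From triangle MLN: 98 < LN < 484.
Intersection: 117 < LN < 357, so integers 118 through 356: 239 values.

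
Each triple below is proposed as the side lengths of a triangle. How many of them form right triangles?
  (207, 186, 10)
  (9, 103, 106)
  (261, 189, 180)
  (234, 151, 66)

(207,186,10): 10+186 ≤ 207, not a triangle
(9,103,106): 9²+103² = 10690 < 11236 = 106² → obtuse
(261,189,180): 180²+189² = 68121 = 261² → right
(234,151,66): 66+151 ≤ 234, not a triangle
1 of the 4 is right.

1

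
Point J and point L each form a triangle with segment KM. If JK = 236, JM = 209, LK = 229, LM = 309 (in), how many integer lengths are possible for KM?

From triangle JKM: 27 < KM < 445.
From triangle LKM: 80 < KM < 538.
Intersection: 80 < KM < 445, so integers 81 through 444: 364 values.

364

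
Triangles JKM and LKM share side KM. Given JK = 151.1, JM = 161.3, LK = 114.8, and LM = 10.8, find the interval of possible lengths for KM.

104.0 < KM < 125.6

From triangle JKM: |151.1 − 161.3| < KM < 151.1 + 161.3, i.e. 10.2 < KM < 312.4.
From triangle LKM: 104.0 < KM < 125.6.
Both must hold, so KM lies in the intersection.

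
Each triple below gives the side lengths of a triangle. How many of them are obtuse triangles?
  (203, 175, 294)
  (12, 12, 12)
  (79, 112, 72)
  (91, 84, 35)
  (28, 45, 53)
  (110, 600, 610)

2

(203,175,294): 175²+203² = 71834 < 86436 = 294² → obtuse
(12,12,12): 12²+12² = 288 > 144 = 12² → acute
(79,112,72): 72²+79² = 11425 < 12544 = 112² → obtuse
(91,84,35): 35²+84² = 8281 = 91² → right
(28,45,53): 28²+45² = 2809 = 53² → right
(110,600,610): 110²+600² = 372100 = 610² → right
2 of the 6 are obtuse.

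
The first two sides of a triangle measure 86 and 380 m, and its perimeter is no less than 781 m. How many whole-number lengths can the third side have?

Triangle inequality: 294 < x < 466. Perimeter ≥ 781 gives x ≥ 781 − 86 − 380 = 315.
So 315 ≤ x < 466; integers 315 through 465: 151 values.

151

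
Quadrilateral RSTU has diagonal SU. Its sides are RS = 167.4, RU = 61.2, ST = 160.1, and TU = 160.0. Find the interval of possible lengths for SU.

From triangle RSU: |167.4 − 61.2| < SU < 167.4 + 61.2, i.e. 106.2 < SU < 228.6.
From triangle TSU: 0.1 < SU < 320.1.
Both must hold, so SU lies in the intersection.

106.2 < SU < 228.6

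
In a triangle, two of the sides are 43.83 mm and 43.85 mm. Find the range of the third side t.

By the triangle inequality, t must be less than 43.83 + 43.85 = 87.68 and greater than |43.83 − 43.85| = 0.02.

0.02 < t < 87.68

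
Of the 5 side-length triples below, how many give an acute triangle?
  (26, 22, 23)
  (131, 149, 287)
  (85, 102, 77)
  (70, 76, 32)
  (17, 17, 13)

(26,22,23): 22²+23² = 1013 > 676 = 26² → acute
(131,149,287): 131+149 ≤ 287, not a triangle
(85,102,77): 77²+85² = 13154 > 10404 = 102² → acute
(70,76,32): 32²+70² = 5924 > 5776 = 76² → acute
(17,17,13): 13²+17² = 458 > 289 = 17² → acute
4 of the 5 are acute.

4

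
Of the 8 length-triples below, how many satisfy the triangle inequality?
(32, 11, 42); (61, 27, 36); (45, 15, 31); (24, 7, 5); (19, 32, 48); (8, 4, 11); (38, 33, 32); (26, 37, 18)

7

(11,32,42): 11+32 > 42 → valid
(27,36,61): 27+36 > 61 → valid
(15,31,45): 15+31 > 45 → valid
(5,7,24): 5+7 ≤ 24 → not valid
(19,32,48): 19+32 > 48 → valid
(4,8,11): 4+8 > 11 → valid
(32,33,38): 32+33 > 38 → valid
(18,26,37): 18+26 > 37 → valid
7 of the 8 triples form a triangle.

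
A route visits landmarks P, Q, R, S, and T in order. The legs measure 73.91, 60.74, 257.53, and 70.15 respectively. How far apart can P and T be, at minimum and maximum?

The maximum is all hops collinear in one direction: 73.91 + 60.74 + 257.53 + 70.15 = 462.33.
The longest hop is 257.53; the others sum to 204.80. Folding the others back against it leaves at least 257.53 − 204.80 = 52.73.

52.73 ≤ PT ≤ 462.33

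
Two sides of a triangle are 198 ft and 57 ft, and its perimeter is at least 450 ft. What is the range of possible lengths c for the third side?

Triangle inequality alone gives 141 < c < 255.
The perimeter condition gives c ≥ 450 − 198 − 57 = 195.
Intersecting the two: 195 ≤ c < 255.

195 ≤ c < 255 ft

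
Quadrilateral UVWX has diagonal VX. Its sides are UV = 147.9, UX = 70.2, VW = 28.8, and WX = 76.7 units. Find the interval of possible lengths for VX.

77.7 < VX < 105.5

From triangle UVX: |147.9 − 70.2| < VX < 147.9 + 70.2, i.e. 77.7 < VX < 218.1.
From triangle WVX: 47.9 < VX < 105.5.
Both must hold, so VX lies in the intersection.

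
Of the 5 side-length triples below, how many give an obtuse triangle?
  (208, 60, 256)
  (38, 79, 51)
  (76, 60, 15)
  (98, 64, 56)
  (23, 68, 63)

(208,60,256): 60²+208² = 46864 < 65536 = 256² → obtuse
(38,79,51): 38²+51² = 4045 < 6241 = 79² → obtuse
(76,60,15): 15+60 ≤ 76, not a triangle
(98,64,56): 56²+64² = 7232 < 9604 = 98² → obtuse
(23,68,63): 23²+63² = 4498 < 4624 = 68² → obtuse
4 of the 5 are obtuse.

4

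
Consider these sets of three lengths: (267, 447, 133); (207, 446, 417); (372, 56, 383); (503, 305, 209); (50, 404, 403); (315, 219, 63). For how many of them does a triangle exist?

(133,267,447): 133+267 ≤ 447 → not valid
(207,417,446): 207+417 > 446 → valid
(56,372,383): 56+372 > 383 → valid
(209,305,503): 209+305 > 503 → valid
(50,403,404): 50+403 > 404 → valid
(63,219,315): 63+219 ≤ 315 → not valid
4 of the 6 triples form a triangle.

4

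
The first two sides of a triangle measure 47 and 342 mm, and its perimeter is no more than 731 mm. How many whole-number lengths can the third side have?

Triangle inequality: 295 < x < 389. Perimeter ≤ 731 gives x ≤ 731 − 47 − 342 = 342.
So 295 < x ≤ 342; integers 296 through 342: 47 values.

47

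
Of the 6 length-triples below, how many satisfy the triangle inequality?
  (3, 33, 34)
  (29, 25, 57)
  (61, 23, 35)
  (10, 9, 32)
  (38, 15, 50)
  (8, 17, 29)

2

(3,33,34): 3+33 > 34 → valid
(25,29,57): 25+29 ≤ 57 → not valid
(23,35,61): 23+35 ≤ 61 → not valid
(9,10,32): 9+10 ≤ 32 → not valid
(15,38,50): 15+38 > 50 → valid
(8,17,29): 8+17 ≤ 29 → not valid
2 of the 6 triples form a triangle.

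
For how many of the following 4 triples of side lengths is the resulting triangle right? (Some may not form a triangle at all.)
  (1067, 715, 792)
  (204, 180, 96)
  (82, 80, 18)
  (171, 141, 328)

(1067,715,792): 715²+792² = 1138489 = 1067² → right
(204,180,96): 96²+180² = 41616 = 204² → right
(82,80,18): 18²+80² = 6724 = 82² → right
(171,141,328): 141+171 ≤ 328, not a triangle
3 of the 4 are right.

3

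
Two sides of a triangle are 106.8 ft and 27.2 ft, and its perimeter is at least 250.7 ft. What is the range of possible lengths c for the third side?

Triangle inequality alone gives 79.6 < c < 134.0.
The perimeter condition gives c ≥ 250.7 − 106.8 − 27.2 = 116.7.
Intersecting the two: 116.7 ≤ c < 134.0.

116.7 ≤ c < 134.0 ft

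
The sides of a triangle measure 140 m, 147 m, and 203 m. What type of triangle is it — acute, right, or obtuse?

Compare the square of the longest side to the sum of squares of the other two: 140² + 147² = 41209 = 203².

right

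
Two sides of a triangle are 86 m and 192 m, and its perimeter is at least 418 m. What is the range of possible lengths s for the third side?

140 ≤ s < 278

Triangle inequality alone gives 106 < s < 278.
The perimeter condition gives s ≥ 418 − 86 − 192 = 140.
Intersecting the two: 140 ≤ s < 278.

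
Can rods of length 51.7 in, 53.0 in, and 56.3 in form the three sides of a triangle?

The longest side is 56.3, and the other two sum to 104.7.
Since 104.7 > 56.3, the triangle inequality holds.

Yes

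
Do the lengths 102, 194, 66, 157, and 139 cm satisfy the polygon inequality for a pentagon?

Yes

A pentagon exists iff every side is shorter than the sum of the others — equivalently, the longest side is less than the sum of the rest.
Longest side 194 < 464 (sum of the remaining 4), so yes.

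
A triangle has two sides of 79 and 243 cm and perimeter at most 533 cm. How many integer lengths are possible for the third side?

Triangle inequality: 164 < x < 322. Perimeter ≤ 533 gives x ≤ 533 − 79 − 243 = 211.
So 164 < x ≤ 211; integers 165 through 211: 47 values.

47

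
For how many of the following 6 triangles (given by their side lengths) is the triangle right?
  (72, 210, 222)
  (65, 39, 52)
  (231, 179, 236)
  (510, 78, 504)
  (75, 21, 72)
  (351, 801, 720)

(72,210,222): 72²+210² = 49284 = 222² → right
(65,39,52): 39²+52² = 4225 = 65² → right
(231,179,236): 179²+231² = 85402 > 55696 = 236² → acute
(510,78,504): 78²+504² = 260100 = 510² → right
(75,21,72): 21²+72² = 5625 = 75² → right
(351,801,720): 351²+720² = 641601 = 801² → right
5 of the 6 are right.

5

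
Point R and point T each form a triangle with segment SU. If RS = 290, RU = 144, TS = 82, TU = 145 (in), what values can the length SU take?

146 < SU < 227

From triangle RSU: |290 − 144| < SU < 290 + 144, i.e. 146 < SU < 434.
From triangle TSU: 63 < SU < 227.
Both must hold, so SU lies in the intersection.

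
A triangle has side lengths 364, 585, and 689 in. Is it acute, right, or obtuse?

Compare the square of the longest side to the sum of squares of the other two: 364² + 585² = 474721 = 689².

right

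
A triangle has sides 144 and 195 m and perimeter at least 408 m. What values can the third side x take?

Triangle inequality alone gives 51 < x < 339.
The perimeter condition gives x ≥ 408 − 144 − 195 = 69.
Intersecting the two: 69 ≤ x < 339.

69 ≤ x < 339 m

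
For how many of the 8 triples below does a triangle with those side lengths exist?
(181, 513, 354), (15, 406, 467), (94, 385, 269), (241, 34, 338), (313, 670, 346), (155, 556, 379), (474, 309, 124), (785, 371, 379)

1

(181,354,513): 181+354 > 513 → valid
(15,406,467): 15+406 ≤ 467 → not valid
(94,269,385): 94+269 ≤ 385 → not valid
(34,241,338): 34+241 ≤ 338 → not valid
(313,346,670): 313+346 ≤ 670 → not valid
(155,379,556): 155+379 ≤ 556 → not valid
(124,309,474): 124+309 ≤ 474 → not valid
(371,379,785): 371+379 ≤ 785 → not valid
1 of the 8 triples forms a triangle.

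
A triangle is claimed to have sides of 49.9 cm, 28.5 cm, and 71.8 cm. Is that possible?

Yes

The longest side is 71.8, and the other two sum to 78.4.
Since 78.4 > 71.8, the triangle inequality holds.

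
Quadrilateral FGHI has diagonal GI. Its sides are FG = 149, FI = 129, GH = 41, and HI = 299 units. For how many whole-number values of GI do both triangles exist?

From triangle FGI: 20 < GI < 278.
From triangle HGI: 258 < GI < 340.
Intersection: 258 < GI < 278, so integers 259 through 277: 19 values.

19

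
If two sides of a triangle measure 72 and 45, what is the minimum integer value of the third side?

28

The third side must be strictly greater than |72 − 45| = 27.
The smallest integer above 27 is 28.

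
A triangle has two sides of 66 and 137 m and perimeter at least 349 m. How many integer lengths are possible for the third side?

57

Triangle inequality: 71 < x < 203. Perimeter ≥ 349 gives x ≥ 349 − 66 − 137 = 146.
So 146 ≤ x < 203; integers 146 through 202: 57 values.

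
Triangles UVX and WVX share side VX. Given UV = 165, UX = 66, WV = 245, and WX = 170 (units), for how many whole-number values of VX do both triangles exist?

From triangle UVX: 99 < VX < 231.
From triangle WVX: 75 < VX < 415.
Intersection: 99 < VX < 231, so integers 100 through 230: 131 values.

131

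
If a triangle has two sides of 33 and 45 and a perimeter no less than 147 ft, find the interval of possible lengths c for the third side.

Triangle inequality alone gives 12 < c < 78.
The perimeter condition gives c ≥ 147 − 33 − 45 = 69.
Intersecting the two: 69 ≤ c < 78.

69 ≤ c < 78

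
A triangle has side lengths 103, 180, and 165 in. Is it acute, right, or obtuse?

Compare the square of the longest side to the sum of squares of the other two: 103² + 165² = 37834 > 32400 = 180².

acute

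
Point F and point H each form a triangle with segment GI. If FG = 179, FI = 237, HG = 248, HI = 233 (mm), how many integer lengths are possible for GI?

357

From triangle FGI: 58 < GI < 416.
From triangle HGI: 15 < GI < 481.
Intersection: 58 < GI < 416, so integers 59 through 415: 357 values.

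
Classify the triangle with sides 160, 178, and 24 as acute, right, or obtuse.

Compare the square of the longest side to the sum of squares of the other two: 24² + 160² = 26176 < 31684 = 178².

obtuse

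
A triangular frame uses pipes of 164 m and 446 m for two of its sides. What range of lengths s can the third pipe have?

By the triangle inequality, s must be less than 164 + 446 = 610 and greater than |164 − 446| = 282.

282 < s < 610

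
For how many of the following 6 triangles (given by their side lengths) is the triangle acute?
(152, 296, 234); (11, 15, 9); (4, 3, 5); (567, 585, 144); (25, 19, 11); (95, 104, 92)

1

(152,296,234): 152²+234² = 77860 < 87616 = 296² → obtuse
(11,15,9): 9²+11² = 202 < 225 = 15² → obtuse
(4,3,5): 3²+4² = 25 = 5² → right
(567,585,144): 144²+567² = 342225 = 585² → right
(25,19,11): 11²+19² = 482 < 625 = 25² → obtuse
(95,104,92): 92²+95² = 17489 > 10816 = 104² → acute
1 of the 6 is acute.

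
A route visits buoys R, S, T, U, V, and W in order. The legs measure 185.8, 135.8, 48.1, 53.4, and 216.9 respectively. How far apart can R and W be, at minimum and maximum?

0 ≤ RW ≤ 640.0

The maximum is all hops collinear in one direction: 185.8 + 135.8 + 48.1 + 53.4 + 216.9 = 640.0.
The longest hop is 216.9; the others sum to 423.1. Since 216.9 ≤ 423.1, the path can fold back on itself completely, so the minimum distance is 0.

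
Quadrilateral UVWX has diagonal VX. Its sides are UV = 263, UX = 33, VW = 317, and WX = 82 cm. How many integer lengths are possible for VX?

60

From triangle UVX: 230 < VX < 296.
From triangle WVX: 235 < VX < 399.
Intersection: 235 < VX < 296, so integers 236 through 295: 60 values.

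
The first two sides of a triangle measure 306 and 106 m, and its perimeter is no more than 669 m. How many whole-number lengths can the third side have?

Triangle inequality: 200 < x < 412. Perimeter ≤ 669 gives x ≤ 669 − 306 − 106 = 257.
So 200 < x ≤ 257; integers 201 through 257: 57 values.

57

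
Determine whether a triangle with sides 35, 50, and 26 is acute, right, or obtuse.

Compare the square of the longest side to the sum of squares of the other two: 26² + 35² = 1901 < 2500 = 50².

obtuse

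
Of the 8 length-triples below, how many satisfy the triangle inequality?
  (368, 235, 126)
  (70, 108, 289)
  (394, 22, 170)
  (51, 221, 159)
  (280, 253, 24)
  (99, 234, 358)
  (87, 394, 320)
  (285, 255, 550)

(126,235,368): 126+235 ≤ 368 → not valid
(70,108,289): 70+108 ≤ 289 → not valid
(22,170,394): 22+170 ≤ 394 → not valid
(51,159,221): 51+159 ≤ 221 → not valid
(24,253,280): 24+253 ≤ 280 → not valid
(99,234,358): 99+234 ≤ 358 → not valid
(87,320,394): 87+320 > 394 → valid
(255,285,550): 255+285 ≤ 550 → not valid
1 of the 8 triples forms a triangle.

1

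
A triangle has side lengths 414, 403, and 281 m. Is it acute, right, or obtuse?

Compare the square of the longest side to the sum of squares of the other two: 281² + 403² = 241370 > 171396 = 414².

acute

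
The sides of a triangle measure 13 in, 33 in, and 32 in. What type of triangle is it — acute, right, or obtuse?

acute

Compare the square of the longest side to the sum of squares of the other two: 13² + 32² = 1193 > 1089 = 33².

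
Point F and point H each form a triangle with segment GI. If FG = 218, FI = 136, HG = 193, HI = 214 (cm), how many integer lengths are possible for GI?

271

From triangle FGI: 82 < GI < 354.
From triangle HGI: 21 < GI < 407.
Intersection: 82 < GI < 354, so integers 83 through 353: 271 values.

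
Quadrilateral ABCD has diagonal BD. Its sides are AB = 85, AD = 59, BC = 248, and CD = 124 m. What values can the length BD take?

From triangle ABD: |85 − 59| < BD < 85 + 59, i.e. 26 < BD < 144.
From triangle CBD: 124 < BD < 372.
Both must hold, so BD lies in the intersection.

124 < BD < 144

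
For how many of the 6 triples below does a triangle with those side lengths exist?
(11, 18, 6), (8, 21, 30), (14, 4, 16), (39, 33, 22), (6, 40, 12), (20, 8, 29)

2

(6,11,18): 6+11 ≤ 18 → not valid
(8,21,30): 8+21 ≤ 30 → not valid
(4,14,16): 4+14 > 16 → valid
(22,33,39): 22+33 > 39 → valid
(6,12,40): 6+12 ≤ 40 → not valid
(8,20,29): 8+20 ≤ 29 → not valid
2 of the 6 triples form a triangle.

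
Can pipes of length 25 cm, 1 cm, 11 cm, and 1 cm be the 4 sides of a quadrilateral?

No

For a quadrilateral, each side must be shorter than the sum of the others.
Here the longest side is 25, but the remaining 3 sides sum to only 13.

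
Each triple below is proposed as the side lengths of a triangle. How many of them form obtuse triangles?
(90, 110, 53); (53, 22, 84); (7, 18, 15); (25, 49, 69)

(90,110,53): 53²+90² = 10909 < 12100 = 110² → obtuse
(53,22,84): 22+53 ≤ 84, not a triangle
(7,18,15): 7²+15² = 274 < 324 = 18² → obtuse
(25,49,69): 25²+49² = 3026 < 4761 = 69² → obtuse
3 of the 4 are obtuse.

3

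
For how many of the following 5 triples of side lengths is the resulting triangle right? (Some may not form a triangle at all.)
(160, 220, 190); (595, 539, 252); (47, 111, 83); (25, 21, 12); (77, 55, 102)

1

(160,220,190): 160²+190² = 61700 > 48400 = 220² → acute
(595,539,252): 252²+539² = 354025 = 595² → right
(47,111,83): 47²+83² = 9098 < 12321 = 111² → obtuse
(25,21,12): 12²+21² = 585 < 625 = 25² → obtuse
(77,55,102): 55²+77² = 8954 < 10404 = 102² → obtuse
1 of the 5 is right.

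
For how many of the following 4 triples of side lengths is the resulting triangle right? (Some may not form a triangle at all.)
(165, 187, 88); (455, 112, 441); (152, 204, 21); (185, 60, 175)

3

(165,187,88): 88²+165² = 34969 = 187² → right
(455,112,441): 112²+441² = 207025 = 455² → right
(152,204,21): 21+152 ≤ 204, not a triangle
(185,60,175): 60²+175² = 34225 = 185² → right
3 of the 4 are right.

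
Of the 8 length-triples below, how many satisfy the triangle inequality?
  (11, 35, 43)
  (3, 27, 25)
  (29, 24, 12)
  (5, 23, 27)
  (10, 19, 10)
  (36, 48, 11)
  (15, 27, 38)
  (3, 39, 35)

(11,35,43): 11+35 > 43 → valid
(3,25,27): 3+25 > 27 → valid
(12,24,29): 12+24 > 29 → valid
(5,23,27): 5+23 > 27 → valid
(10,10,19): 10+10 > 19 → valid
(11,36,48): 11+36 ≤ 48 → not valid
(15,27,38): 15+27 > 38 → valid
(3,35,39): 3+35 ≤ 39 → not valid
6 of the 8 triples form a triangle.

6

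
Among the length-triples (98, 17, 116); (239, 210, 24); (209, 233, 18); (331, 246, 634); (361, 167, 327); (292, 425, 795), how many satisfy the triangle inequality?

(17,98,116): 17+98 ≤ 116 → not valid
(24,210,239): 24+210 ≤ 239 → not valid
(18,209,233): 18+209 ≤ 233 → not valid
(246,331,634): 246+331 ≤ 634 → not valid
(167,327,361): 167+327 > 361 → valid
(292,425,795): 292+425 ≤ 795 → not valid
1 of the 6 triples forms a triangle.

1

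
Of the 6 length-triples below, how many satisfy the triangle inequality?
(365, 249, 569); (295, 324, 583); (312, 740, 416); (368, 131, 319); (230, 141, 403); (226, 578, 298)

3

(249,365,569): 249+365 > 569 → valid
(295,324,583): 295+324 > 583 → valid
(312,416,740): 312+416 ≤ 740 → not valid
(131,319,368): 131+319 > 368 → valid
(141,230,403): 141+230 ≤ 403 → not valid
(226,298,578): 226+298 ≤ 578 → not valid
3 of the 6 triples form a triangle.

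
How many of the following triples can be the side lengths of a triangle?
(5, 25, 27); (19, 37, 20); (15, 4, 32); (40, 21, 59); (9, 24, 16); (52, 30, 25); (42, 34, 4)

(5,25,27): 5+25 > 27 → valid
(19,20,37): 19+20 > 37 → valid
(4,15,32): 4+15 ≤ 32 → not valid
(21,40,59): 21+40 > 59 → valid
(9,16,24): 9+16 > 24 → valid
(25,30,52): 25+30 > 52 → valid
(4,34,42): 4+34 ≤ 42 → not valid
5 of the 7 triples form a triangle.

5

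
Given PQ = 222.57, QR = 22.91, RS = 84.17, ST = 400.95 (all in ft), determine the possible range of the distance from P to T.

71.30 ≤ PT ≤ 730.60 ft

The maximum is all hops collinear in one direction: 222.57 + 22.91 + 84.17 + 400.95 = 730.60.
The longest hop is 400.95; the others sum to 329.65. Folding the others back against it leaves at least 400.95 − 329.65 = 71.30.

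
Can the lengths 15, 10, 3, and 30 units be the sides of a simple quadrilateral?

No

For a quadrilateral, each side must be shorter than the sum of the others.
Here the longest side is 30, but the remaining 3 sides sum to only 28.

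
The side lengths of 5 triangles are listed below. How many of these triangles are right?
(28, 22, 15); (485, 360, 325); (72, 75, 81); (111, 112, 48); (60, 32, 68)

(28,22,15): 15²+22² = 709 < 784 = 28² → obtuse
(485,360,325): 325²+360² = 235225 = 485² → right
(72,75,81): 72²+75² = 10809 > 6561 = 81² → acute
(111,112,48): 48²+111² = 14625 > 12544 = 112² → acute
(60,32,68): 32²+60² = 4624 = 68² → right
2 of the 5 are right.

2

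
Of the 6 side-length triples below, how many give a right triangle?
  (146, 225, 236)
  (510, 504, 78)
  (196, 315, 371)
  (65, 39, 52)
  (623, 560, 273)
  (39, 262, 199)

(146,225,236): 146²+225² = 71941 > 55696 = 236² → acute
(510,504,78): 78²+504² = 260100 = 510² → right
(196,315,371): 196²+315² = 137641 = 371² → right
(65,39,52): 39²+52² = 4225 = 65² → right
(623,560,273): 273²+560² = 388129 = 623² → right
(39,262,199): 39+199 ≤ 262, not a triangle
4 of the 6 are right.

4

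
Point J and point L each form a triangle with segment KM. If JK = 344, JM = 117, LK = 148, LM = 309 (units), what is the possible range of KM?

227 < KM < 457

From triangle JKM: |344 − 117| < KM < 344 + 117, i.e. 227 < KM < 461.
From triangle LKM: 161 < KM < 457.
Both must hold, so KM lies in the intersection.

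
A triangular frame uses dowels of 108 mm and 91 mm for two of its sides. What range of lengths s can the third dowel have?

By the triangle inequality, s must be less than 108 + 91 = 199 and greater than |108 − 91| = 17.

17 < s < 199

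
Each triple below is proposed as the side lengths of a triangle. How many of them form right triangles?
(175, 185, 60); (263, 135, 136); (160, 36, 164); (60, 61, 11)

(175,185,60): 60²+175² = 34225 = 185² → right
(263,135,136): 135²+136² = 36721 < 69169 = 263² → obtuse
(160,36,164): 36²+160² = 26896 = 164² → right
(60,61,11): 11²+60² = 3721 = 61² → right
3 of the 4 are right.

3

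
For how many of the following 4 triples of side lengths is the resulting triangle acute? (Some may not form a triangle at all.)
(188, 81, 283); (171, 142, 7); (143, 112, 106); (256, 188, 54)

(188,81,283): 81+188 ≤ 283, not a triangle
(171,142,7): 7+142 ≤ 171, not a triangle
(143,112,106): 106²+112² = 23780 > 20449 = 143² → acute
(256,188,54): 54+188 ≤ 256, not a triangle
1 of the 4 is acute.

1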